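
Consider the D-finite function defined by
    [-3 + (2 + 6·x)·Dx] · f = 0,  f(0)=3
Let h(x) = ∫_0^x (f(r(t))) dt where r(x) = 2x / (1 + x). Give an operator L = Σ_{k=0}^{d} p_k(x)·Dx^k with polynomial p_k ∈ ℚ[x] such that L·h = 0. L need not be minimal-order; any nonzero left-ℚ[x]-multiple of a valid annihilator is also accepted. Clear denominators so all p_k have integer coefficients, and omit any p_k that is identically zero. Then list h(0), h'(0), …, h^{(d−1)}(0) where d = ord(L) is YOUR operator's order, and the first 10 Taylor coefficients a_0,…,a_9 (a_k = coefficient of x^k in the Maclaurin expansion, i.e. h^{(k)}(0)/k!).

L = -3·Dx + (1 + 8·x + 7·x^2)·Dx^2  (order 2).
h: a_k = 0, 3, 9/2, -15/2, 153/8, -2583/40, 4137/16, -18423/16, 704925/128, -3549407/128, …
ICs: h(0) = 0, h′(0) = 3.

f: a_k = 3, 9/2, -27/8, 81/16, -1215/128, 5103/256, -45927/1024, 216513/2048, -8444007/32768, 42220035/65536, …
Change of var in L_f (x↦r) gives L₀.
h=∫h₀ ⇒ L = L₀·Dx.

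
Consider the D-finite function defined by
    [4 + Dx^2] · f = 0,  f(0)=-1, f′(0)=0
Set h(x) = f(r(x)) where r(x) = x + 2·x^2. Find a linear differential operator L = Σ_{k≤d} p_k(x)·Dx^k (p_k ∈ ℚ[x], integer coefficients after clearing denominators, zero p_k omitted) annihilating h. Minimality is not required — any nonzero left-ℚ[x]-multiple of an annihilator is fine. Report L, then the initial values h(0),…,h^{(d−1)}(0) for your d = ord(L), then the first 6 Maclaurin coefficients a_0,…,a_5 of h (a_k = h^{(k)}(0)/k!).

L = (4 + 48·x + 192·x^2 + 256·x^3) - 4·Dx + (1 + 4·x)·Dx^2  (order 2).
h: a_k = -1, 0, 2, 8, 22/3, -16/3, …
ICs: h(0) = -1, h′(0) = 0.

f: a_k = -1, 0, 2, 0, -2/3, 0, …
L₀ from L_f via x↦r, Dx↦r'^{-1}Dx.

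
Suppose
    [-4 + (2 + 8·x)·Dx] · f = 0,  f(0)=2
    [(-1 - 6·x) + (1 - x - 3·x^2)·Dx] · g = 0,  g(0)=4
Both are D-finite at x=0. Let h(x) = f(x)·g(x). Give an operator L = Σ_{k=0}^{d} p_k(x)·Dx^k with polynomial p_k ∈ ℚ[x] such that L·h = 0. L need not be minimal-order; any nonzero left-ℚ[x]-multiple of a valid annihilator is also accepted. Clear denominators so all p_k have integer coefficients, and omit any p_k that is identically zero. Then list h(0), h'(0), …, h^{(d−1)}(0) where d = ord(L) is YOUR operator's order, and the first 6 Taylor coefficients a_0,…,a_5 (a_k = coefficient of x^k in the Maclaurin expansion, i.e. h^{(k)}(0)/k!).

f: a_k = 2, 4, -4, 8, -20, 56, …
g: a_k = 4, 4, 16, 28, 76, 160, …
L₀ := L_f ⊗_s L_g (sym. prod.), ord ≤ 1.
L = (3 + 8·x + 18·x^2) + (-1 - 3·x + 7·x^2 + 12·x^3)·Dx  (order 1).
h: a_k = 8, 24, 32, 136, 152, 784, …
ICs: h(0) = 8.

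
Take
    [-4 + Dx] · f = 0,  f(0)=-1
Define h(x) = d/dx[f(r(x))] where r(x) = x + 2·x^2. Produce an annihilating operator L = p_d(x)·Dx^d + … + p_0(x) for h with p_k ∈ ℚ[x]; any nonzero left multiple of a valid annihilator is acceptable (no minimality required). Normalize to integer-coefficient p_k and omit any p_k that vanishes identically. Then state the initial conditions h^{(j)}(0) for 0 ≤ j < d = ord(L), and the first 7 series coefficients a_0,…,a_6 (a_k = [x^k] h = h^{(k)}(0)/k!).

L = (8 + 32·x + 64·x^2) + (-1 - 4·x)·Dx  (order 1).
h: a_k = -4, -32, -128, -1280/3, -3328/3, -38912/15, -237568/45, …
ICs: h(0) = -4.

f: a_k = -1, -4, -8, -32/3, -32/3, -128/15, -256/45, …
h₀=f(r): pull back L_f along r ⇒ L₀.
Derive L from L₀ (diff closure).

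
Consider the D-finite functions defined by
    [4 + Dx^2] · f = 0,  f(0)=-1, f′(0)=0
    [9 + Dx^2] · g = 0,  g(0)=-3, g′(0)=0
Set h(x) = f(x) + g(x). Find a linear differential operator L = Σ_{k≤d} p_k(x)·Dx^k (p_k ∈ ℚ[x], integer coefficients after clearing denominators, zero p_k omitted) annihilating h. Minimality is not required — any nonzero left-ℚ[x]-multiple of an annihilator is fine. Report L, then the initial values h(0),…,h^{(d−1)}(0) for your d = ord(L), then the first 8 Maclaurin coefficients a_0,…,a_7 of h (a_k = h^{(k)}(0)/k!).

L = 36 + 13·Dx^2 + Dx^4  (order 4).
h: a_k = -4, 0, 31/2, 0, -259/24, 0, 2251/720, 0, …
ICs: h(0) = -4, h′(0) = 0, h′′(0) = 31, h′′′(0) = 0.

f: a_k = -1, 0, 2, 0, -2/3, 0, 4/45, 0, …
g: a_k = -3, 0, 27/2, 0, -81/8, 0, 243/80, 0, …
L₀ := lclm(L_f,L_g); ord L₀ ≤ 2+2.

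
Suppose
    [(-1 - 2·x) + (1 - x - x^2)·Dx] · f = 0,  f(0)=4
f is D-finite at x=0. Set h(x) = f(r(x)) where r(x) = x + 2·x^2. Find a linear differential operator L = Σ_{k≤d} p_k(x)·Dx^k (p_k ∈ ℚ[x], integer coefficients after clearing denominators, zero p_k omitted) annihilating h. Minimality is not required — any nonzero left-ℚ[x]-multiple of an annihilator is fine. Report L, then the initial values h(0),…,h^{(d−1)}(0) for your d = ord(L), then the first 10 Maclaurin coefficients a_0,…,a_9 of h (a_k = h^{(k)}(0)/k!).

f: a_k = 4, 4, 8, 12, 20, 32, 52, 84, 136, 220, …
f∘r: x↦r, Dx↦Dx/r' in L_f ⇒ L₀.
L = (1 + 6·x + 12·x^2 + 16·x^3) + (-1 + x + 3·x^2 + 4·x^3 + 4·x^4)·Dx  (order 1).
h: a_k = 4, 4, 16, 44, 124, 336, 948, 2628, 7312, 20332, …
ICs: h(0) = 4.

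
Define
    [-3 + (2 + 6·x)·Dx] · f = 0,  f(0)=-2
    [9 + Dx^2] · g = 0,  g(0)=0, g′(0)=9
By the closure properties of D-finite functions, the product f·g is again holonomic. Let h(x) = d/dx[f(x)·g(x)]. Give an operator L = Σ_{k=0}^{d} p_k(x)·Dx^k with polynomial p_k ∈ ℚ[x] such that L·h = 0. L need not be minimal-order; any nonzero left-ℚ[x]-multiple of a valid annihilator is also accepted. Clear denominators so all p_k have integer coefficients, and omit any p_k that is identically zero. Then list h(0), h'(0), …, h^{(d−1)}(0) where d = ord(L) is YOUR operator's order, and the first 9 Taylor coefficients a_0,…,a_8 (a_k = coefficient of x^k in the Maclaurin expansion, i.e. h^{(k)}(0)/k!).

f: a_k = -2, -3, 9/4, -27/8, 405/64, -1701/128, 15309/512, -72171/1024, 2814669/16384, …
g: a_k = 0, 9, 0, -27/2, 0, 243/40, 0, -729/560, 0, …
Product ⇒ symmetric product L₀, ord ≤ 2.
h₀' ⇒ L via d/dx closure of L₀.
L = (477 + 3888·x + 11016·x^2 + 15552·x^3 + 11664·x^4) + (-12 - 324·x - 1296·x^2 - 1296·x^3)·Dx + (28 + 264·x + 972·x^2 + 1728·x^3 + 1296·x^4)·Dx^2  (order 2).
h: a_k = -18, -54, 567/4, 81/2, 4617/64, -177147/320, 716607/512, -16898949/4480, 1215589275/114688, …
ICs: h(0) = -18, h′(0) = -54.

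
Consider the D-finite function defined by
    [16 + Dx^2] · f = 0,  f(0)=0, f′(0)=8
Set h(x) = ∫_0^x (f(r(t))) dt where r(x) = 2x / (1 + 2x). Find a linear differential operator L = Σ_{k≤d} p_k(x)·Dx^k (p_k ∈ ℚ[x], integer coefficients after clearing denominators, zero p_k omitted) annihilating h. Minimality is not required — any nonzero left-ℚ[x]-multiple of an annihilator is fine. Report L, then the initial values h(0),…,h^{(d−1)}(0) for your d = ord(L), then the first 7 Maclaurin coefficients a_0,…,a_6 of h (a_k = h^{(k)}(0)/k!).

L = 64·Dx + (4 + 24·x + 48·x^2 + 32·x^3)·Dx^2 + (1 + 8·x + 24·x^2 + 32·x^3 + 16·x^4)·Dx^3  (order 3).
h: a_k = 0, 0, 8, -32/3, -80/3, 896/5, -24704/45, …
ICs: h(0) = 0, h′(0) = 0, h′′(0) = 16.

f: a_k = 0, 8, 0, -64/3, 0, 256/15, 0, …
L₀ from L_f via x↦r, Dx↦r'^{-1}Dx.
∫: right-multiply L₀ by Dx.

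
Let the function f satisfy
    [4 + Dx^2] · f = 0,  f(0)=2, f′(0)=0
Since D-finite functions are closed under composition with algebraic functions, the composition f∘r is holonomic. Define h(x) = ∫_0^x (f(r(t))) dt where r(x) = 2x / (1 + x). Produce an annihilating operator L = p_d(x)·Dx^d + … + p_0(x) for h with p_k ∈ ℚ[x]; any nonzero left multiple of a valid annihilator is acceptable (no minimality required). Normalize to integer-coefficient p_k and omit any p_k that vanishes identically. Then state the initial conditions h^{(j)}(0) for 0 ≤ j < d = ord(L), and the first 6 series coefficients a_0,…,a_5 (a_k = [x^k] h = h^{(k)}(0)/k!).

f: a_k = 2, 0, -4, 0, 4/3, 0, …
h₀=f(r): pull back L_f along r ⇒ L₀.
∫: right-multiply L₀ by Dx.
L = 16·Dx + (2 + 6·x + 6·x^2 + 2·x^3)·Dx^2 + (1 + 4·x + 6·x^2 + 4·x^3 + x^4)·Dx^3  (order 3).
h: a_k = 0, 2, 0, -16/3, 8, -16/3, …
ICs: h(0) = 0, h′(0) = 2, h′′(0) = 0.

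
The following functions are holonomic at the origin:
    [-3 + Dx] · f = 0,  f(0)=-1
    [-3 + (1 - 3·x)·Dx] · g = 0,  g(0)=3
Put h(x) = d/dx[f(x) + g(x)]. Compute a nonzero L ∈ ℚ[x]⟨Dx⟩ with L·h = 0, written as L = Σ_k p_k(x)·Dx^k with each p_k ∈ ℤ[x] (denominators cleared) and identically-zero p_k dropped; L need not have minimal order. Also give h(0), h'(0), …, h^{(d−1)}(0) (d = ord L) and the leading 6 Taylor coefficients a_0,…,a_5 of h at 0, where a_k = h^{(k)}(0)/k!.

f: a_k = -1, -3, -9/2, -9/2, -27/8, -81/40, …
g: a_k = 3, 9, 27, 81, 243, 729, …
f+g: L₀ = lclm(L_f,L_g), ord ≤ 1+1.
Differentiate: ansatz ord ≤ ord L₀ ⇒ L.
L = (36 + 54·x) + (-15 - 18·x + 27·x^2)·Dx + (1 - 9·x^2)·Dx^2  (order 2).
h: a_k = 6, 45, 459/2, 1917/2, 29079/8, 524637/40, …
ICs: h(0) = 6, h′(0) = 45.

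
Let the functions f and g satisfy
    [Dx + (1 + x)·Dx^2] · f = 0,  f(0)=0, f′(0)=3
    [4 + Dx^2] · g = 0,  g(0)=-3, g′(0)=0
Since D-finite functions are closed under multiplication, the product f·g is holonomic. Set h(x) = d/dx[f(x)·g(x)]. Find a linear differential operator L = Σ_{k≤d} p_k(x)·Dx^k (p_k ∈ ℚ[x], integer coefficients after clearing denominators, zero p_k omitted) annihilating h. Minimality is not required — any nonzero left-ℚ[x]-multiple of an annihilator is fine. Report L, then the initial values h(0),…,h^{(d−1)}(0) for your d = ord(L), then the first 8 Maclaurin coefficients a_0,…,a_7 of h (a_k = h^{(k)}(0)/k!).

f: a_k = 0, 3, -3/2, 1, -3/4, 3/5, -1/2, 3/7, …
g: a_k = -3, 0, 6, 0, -2, 0, 4/15, 0, …
L₀ := L_f ⊗_s L_g (sym. prod.), ord ≤ 4.
Differentiate: ansatz ord ≤ ord L₀ ⇒ L.
L = (-56 + 896·x + 4416·x^2 + 8064·x^3 + 7136·x^4 + 3072·x^5 + 512·x^6) + (72 + 776·x + 2080·x^2 + 2400·x^3 + 1280·x^4 + 256·x^5)·Dx + (70 + 824·x + 2780·x^2 + 4416·x^3 + 3664·x^4 + 1536·x^5 + 256·x^6)·Dx^2 + (18 + 194·x + 520·x^2 + 600·x^3 + 320·x^4 + 64·x^5)·Dx^3 + (21 + 150·x + 419·x^2 + 600·x^3 + 470·x^4 + 192·x^5 + 32·x^6)·Dx^4  (order 4).
h: a_k = -9, 9, 45, -27, -9, 0, 39/5, -31/5, …
ICs: h(0) = -9, h′(0) = 9, h′′(0) = 90, h′′′(0) = -162.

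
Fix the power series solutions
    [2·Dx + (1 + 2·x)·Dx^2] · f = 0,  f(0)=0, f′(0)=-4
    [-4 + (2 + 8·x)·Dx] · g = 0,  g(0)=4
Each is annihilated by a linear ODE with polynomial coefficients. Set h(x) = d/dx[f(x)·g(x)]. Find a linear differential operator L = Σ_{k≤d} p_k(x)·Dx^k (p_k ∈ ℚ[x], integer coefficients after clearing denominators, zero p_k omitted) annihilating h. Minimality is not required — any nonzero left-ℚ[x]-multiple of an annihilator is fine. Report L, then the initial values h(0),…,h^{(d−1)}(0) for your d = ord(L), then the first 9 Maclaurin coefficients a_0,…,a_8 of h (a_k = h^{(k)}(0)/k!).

L = (2 + 16·x + 8·x^2) + (7 + 54·x + 120·x^2 + 64·x^3)·Dx + (1 + 11·x + 42·x^2 + 64·x^3 + 32·x^4)·Dx^2  (order 2).
h: a_k = -16, -32, 128, -1280/3, 4192/3, -23232/5, 79104/5, -1931264/35, 1376096/7, …
ICs: h(0) = -16, h′(0) = -32.

f: a_k = 0, -4, 4, -16/3, 8, -64/5, 64/3, -256/7, 64, …
g: a_k = 4, 8, -8, 16, -40, 112, -336, 1056, -3432, …
f·g: L₀ = L_f ⊗_s L_g, ord ≤ 2·1.
Derive L from L₀ (diff closure).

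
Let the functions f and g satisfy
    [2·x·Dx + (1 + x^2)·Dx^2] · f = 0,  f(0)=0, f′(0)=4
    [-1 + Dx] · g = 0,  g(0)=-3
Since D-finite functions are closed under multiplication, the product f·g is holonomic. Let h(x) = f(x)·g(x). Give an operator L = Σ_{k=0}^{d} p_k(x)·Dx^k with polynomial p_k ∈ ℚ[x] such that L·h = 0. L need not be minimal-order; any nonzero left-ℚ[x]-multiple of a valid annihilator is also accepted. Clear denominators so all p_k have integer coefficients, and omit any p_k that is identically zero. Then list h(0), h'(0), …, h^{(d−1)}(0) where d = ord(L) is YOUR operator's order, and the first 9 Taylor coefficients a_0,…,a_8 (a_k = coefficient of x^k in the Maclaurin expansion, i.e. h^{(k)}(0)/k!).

f: a_k = 0, 4, 0, -4/3, 0, 4/5, 0, -4/7, 0, …
g: a_k = -3, -3, -3/2, -1/2, -1/8, -1/40, -1/240, -1/1680, -1/13440, …
L₀ := L_f ⊗_s L_g (sym. prod.), ord ≤ 2.
L = (1 - 2·x + x^2) + (-2 + 2·x - 2·x^2)·Dx + (1 + x^2)·Dx^2  (order 2).
h: a_k = 0, -12, -12, -2, 2, -9/10, -11/6, 93/140, 113/84, …
ICs: h(0) = 0, h′(0) = -12.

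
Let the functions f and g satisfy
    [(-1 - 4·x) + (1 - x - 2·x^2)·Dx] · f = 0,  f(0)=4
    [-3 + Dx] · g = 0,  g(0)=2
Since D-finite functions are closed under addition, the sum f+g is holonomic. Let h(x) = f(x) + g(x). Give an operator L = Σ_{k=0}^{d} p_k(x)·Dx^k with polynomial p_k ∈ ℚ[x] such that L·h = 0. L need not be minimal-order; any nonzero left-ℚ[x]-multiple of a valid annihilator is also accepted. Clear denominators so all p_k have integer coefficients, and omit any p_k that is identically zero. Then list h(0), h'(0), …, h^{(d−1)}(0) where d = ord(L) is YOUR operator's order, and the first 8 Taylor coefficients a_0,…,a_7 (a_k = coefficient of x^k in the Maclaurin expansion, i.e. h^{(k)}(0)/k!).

f: a_k = 4, 4, 12, 20, 44, 84, 172, 340, …
g: a_k = 2, 6, 9, 9, 27/4, 81/20, 81/40, 243/280, …
h₀=f+g: left-lcm gives L₀, ord ≤ 2.
L = (-9 - 9·x - 126·x^2 - 72·x^3) + (-3 + 30·x + 51·x^2 - 36·x^3 - 36·x^4)·Dx + (2 - 9·x - 3·x^2 + 20·x^3 + 12·x^4)·Dx^2  (order 2).
h: a_k = 6, 10, 21, 29, 203/4, 1761/20, 6961/40, 95443/280, …
ICs: h(0) = 6, h′(0) = 10.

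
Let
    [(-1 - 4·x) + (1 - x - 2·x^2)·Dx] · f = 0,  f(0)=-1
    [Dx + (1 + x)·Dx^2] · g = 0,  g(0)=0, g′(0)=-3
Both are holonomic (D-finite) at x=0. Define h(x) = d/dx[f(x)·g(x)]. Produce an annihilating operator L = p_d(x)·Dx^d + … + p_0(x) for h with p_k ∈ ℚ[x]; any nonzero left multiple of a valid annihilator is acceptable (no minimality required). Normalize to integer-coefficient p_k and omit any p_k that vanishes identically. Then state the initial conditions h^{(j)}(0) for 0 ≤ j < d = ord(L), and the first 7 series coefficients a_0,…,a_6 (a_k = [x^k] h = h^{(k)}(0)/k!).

f: a_k = -1, -1, -3, -5, -11, -21, -43, …
g: a_k = 0, -3, 3/2, -1, 3/4, -3/5, 1/2, …
Sym-product of L_f,L_g gives L₀ (≤ ord 2).
h₀' ⇒ L via d/dx closure of L₀.
L = (72 + 180·x + 144·x^2) + (13 + 93·x + 192·x^2 + 112·x^3)·Dx + (-5 - 8·x + 15·x^2 + 34·x^3 + 16·x^4)·Dx^2  (order 2).
h: a_k = 3, 3, 51/2, 43, 567/4, 2961/10, 14907/20, …
ICs: h(0) = 3, h′(0) = 3.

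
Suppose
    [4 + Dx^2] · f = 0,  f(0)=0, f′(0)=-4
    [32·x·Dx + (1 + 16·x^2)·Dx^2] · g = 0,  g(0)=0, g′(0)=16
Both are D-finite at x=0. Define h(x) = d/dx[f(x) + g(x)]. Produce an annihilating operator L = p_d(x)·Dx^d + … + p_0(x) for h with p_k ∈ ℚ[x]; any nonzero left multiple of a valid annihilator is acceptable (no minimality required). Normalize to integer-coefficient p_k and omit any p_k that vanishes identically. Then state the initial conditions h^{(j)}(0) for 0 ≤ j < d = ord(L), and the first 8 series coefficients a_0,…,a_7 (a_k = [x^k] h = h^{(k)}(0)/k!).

L = (-6016·x + 102400·x^3 + 32768·x^5) + (-28 + 1216·x^2 + 27648·x^4 + 16384·x^6)·Dx + (-1504·x + 25600·x^3 + 8192·x^5)·Dx^2 + (-7 + 304·x^2 + 6912·x^4 + 4096·x^6)·Dx^3  (order 3).
h: a_k = 12, 0, -248, 0, 12280/3, 0, -2949104/45, 0, …
ICs: h(0) = 12, h′(0) = 0, h′′(0) = -496.

f: a_k = 0, -4, 0, 8/3, 0, -8/15, 0, 16/315, …
g: a_k = 0, 16, 0, -256/3, 0, 4096/5, 0, -65536/7, …
Weyl lclm of L_f,L_g ⇒ L₀ (ord ≤ 4).
h₀' ⇒ L via d/dx closure of L₀.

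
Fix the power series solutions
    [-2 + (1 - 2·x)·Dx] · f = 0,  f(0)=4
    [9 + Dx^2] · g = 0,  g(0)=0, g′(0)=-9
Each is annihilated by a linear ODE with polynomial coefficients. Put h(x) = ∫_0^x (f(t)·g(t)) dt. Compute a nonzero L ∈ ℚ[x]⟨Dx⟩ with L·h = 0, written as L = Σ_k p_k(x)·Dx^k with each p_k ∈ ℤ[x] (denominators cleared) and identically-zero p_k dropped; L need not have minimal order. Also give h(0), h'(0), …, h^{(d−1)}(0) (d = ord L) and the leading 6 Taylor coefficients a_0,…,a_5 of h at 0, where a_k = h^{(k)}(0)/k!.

f: a_k = 4, 8, 16, 32, 64, 128, …
g: a_k = 0, -9, 0, 27/2, 0, -243/40, …
L₀ := L_f ⊗_s L_g (sym. prod.), ord ≤ 2.
∫: right-multiply L₀ by Dx.
L = (-9 + 18·x)·Dx + 4·Dx^2 + (-1 + 2·x)·Dx^3  (order 3).
h: a_k = 0, 0, -18, -24, -45/2, -36, …
ICs: h(0) = 0, h′(0) = 0, h′′(0) = -36.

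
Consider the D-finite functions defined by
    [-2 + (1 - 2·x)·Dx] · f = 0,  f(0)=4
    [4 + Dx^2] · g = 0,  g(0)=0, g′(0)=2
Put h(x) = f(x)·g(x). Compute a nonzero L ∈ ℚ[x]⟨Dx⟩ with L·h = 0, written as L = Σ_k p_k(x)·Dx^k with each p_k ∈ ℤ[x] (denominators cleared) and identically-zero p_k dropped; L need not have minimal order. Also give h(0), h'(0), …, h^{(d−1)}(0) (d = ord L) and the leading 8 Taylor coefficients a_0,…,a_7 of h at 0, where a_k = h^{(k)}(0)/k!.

f: a_k = 4, 8, 16, 32, 64, 128, 256, 512, …
g: a_k = 0, 2, 0, -4/3, 0, 4/15, 0, -8/315, …
h₀=f·g: eliminate ⇒ L₀, order ≤ 1·2.
L = (-4 + 8·x) + 4·Dx + (-1 + 2·x)·Dx^2  (order 2).
h: a_k = 0, 8, 16, 80/3, 160/3, 1616/15, 3232/15, 135712/315, …
ICs: h(0) = 0, h′(0) = 8.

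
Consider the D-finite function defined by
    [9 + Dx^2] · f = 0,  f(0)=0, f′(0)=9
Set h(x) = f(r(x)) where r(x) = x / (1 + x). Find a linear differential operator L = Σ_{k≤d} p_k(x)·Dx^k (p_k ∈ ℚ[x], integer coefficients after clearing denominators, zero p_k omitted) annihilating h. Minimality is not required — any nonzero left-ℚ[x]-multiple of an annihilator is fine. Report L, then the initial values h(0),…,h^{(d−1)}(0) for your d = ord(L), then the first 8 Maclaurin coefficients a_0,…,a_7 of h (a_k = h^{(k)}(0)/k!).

L = 9 + (2 + 6·x + 6·x^2 + 2·x^3)·Dx + (1 + 4·x + 6·x^2 + 4·x^3 + x^4)·Dx^2  (order 2).
h: a_k = 0, 9, -9, -9/2, 63/2, -2637/40, 765/8, -58059/560, …
ICs: h(0) = 0, h′(0) = 9.

f: a_k = 0, 9, 0, -27/2, 0, 243/40, 0, -729/560, …
f∘r: x↦r, Dx↦Dx/r' in L_f ⇒ L₀.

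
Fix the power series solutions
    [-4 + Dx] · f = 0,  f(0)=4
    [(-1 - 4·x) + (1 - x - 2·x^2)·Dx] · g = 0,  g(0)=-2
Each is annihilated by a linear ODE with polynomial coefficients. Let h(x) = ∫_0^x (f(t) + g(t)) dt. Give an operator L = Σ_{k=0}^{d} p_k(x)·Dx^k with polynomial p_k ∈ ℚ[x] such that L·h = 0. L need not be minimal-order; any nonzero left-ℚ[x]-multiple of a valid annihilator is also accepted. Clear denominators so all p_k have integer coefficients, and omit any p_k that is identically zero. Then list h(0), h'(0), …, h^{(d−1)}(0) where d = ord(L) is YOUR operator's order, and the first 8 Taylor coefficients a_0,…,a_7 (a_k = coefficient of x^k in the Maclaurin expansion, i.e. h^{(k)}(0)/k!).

f: a_k = 4, 16, 32, 128/3, 128/3, 512/15, 1024/45, 4096/315, …
g: a_k = -2, -2, -6, -10, -22, -42, -86, -170, …
h₀=f+g: left-lcm gives L₀, ord ≤ 2.
Integrate: L := L₀·Dx.
L = (8 + 192·x^2 + 128·x^3)·Dx + (10 - 44·x - 72·x^2 + 64·x^3 + 64·x^4)·Dx^2 + (-3 + 11·x + 6·x^2 - 24·x^3 - 16·x^4)·Dx^3  (order 3).
h: a_k = 0, 2, 7, 26/3, 49/6, 62/15, -59/45, -2846/315, …
ICs: h(0) = 0, h′(0) = 2, h′′(0) = 14.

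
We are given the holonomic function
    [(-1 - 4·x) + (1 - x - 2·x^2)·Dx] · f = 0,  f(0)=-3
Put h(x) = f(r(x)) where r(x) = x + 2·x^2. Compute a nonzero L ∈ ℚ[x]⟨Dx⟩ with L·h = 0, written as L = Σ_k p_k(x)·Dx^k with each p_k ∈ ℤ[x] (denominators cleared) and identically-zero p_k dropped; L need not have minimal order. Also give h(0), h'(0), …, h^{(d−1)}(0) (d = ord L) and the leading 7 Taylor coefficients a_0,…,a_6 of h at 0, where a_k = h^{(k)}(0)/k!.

f: a_k = -3, -3, -9, -15, -33, -63, -129, …
L₀ from L_f via x↦r, Dx↦r'^{-1}Dx.
L = (1 + 8·x + 24·x^2 + 32·x^3) + (-1 + x + 4·x^2 + 8·x^3 + 8·x^4)·Dx  (order 1).
h: a_k = -3, -3, -15, -51, -159, -507, -1671, …
ICs: h(0) = -3.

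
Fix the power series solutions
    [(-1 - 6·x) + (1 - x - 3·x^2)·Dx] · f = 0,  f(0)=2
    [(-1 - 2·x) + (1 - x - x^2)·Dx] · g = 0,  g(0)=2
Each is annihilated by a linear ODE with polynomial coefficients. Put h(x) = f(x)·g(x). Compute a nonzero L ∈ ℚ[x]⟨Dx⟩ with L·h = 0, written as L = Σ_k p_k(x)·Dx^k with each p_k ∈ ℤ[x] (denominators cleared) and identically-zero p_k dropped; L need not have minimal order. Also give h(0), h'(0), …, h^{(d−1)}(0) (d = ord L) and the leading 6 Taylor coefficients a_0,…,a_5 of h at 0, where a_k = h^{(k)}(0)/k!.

L = (-2 - 6·x + 12·x^2 + 12·x^3) + (1 - 2·x - 3·x^2 + 4·x^3 + 3·x^4)·Dx  (order 1).
h: a_k = 4, 8, 28, 64, 168, 392, …
ICs: h(0) = 4.

f: a_k = 2, 2, 8, 14, 38, 80, …
g: a_k = 2, 2, 4, 6, 10, 16, …
Product ⇒ symmetric product L₀, ord ≤ 1.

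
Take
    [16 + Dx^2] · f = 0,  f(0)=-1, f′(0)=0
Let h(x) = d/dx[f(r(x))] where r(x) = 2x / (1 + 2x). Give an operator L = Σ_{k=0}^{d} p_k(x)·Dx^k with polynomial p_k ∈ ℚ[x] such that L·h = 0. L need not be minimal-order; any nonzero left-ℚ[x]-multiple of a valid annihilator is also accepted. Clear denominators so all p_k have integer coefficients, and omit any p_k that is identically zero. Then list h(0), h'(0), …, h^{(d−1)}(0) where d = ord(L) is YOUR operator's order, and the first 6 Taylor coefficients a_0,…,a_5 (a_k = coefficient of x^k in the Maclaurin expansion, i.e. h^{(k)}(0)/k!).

f: a_k = -1, 0, 8, 0, -32/3, 0, …
Substitute x→r, Dx→(1/r')Dx; clear ⇒ L₀.
Derive L from L₀ (diff closure).
L = (88 + 96·x + 96·x^2) + (12 + 72·x + 144·x^2 + 96·x^3)·Dx + (1 + 8·x + 24·x^2 + 32·x^3 + 16·x^4)·Dx^2  (order 2).
h: a_k = 0, 64, -384, 2560/3, 5120/3, -351232/15, …
ICs: h(0) = 0, h′(0) = 64.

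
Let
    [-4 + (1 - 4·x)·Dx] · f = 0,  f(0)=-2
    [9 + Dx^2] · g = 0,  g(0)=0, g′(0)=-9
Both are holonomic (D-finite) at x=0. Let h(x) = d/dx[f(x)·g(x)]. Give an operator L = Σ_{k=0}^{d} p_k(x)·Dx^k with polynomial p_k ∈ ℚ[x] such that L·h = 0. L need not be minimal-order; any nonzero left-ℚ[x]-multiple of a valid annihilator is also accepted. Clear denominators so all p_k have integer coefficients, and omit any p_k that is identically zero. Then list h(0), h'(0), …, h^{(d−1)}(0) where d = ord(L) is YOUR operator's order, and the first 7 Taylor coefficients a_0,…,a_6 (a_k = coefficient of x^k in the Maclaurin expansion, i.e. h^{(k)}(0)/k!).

L = (-23 - 72·x + 144·x^2) + (-8 + 32·x)·Dx + (1 - 8·x + 16·x^2)·Dx^2  (order 2).
h: a_k = 18, 144, 783, 4176, 83763/4, 502578/5, 18762183/40, …
ICs: h(0) = 18, h′(0) = 144.

f: a_k = -2, -8, -32, -128, -512, -2048, -8192, …
g: a_k = 0, -9, 0, 27/2, 0, -243/40, 0, …
Sym-product of L_f,L_g gives L₀ (≤ ord 2).
Derive L from L₀ (diff closure).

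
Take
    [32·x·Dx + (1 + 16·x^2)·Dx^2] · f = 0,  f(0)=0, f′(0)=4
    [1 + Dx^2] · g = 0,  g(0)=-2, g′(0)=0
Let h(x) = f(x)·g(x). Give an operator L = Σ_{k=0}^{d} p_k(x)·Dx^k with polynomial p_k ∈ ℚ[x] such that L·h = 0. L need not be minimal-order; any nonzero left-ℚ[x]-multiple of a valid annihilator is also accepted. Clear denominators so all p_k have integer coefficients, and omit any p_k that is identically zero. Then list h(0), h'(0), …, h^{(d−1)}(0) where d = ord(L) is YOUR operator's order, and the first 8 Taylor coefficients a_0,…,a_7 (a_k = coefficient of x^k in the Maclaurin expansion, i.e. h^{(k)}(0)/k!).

f: a_k = 0, 4, 0, -64/3, 0, 1024/5, 0, -16384/7, …
g: a_k = -2, 0, 1, 0, -1/12, 0, 1/360, 0, …
Sym-product of L_f,L_g gives L₀ (≤ ord 4).
L = (1105 + 51776·x^2 + 22016·x^4 + 16384·x^6 + 65536·x^8) + (2112·x + 35840·x^3 + 49152·x^5 + 262144·x^7)·Dx + (1122 + 52352·x^2 + 27648·x^4 + 32768·x^6 + 131072·x^8)·Dx^2 + (2112·x + 35840·x^3 + 49152·x^5 + 262144·x^7)·Dx^3 + (17 + 576·x^2 + 5632·x^4 + 16384·x^6 + 65536·x^8)·Dx^4  (order 4).
h: a_k = 0, -8, 0, 140/3, 0, -6469/15, 0, 3079271/630, …
ICs: h(0) = 0, h′(0) = -8, h′′(0) = 0, h′′′(0) = 280.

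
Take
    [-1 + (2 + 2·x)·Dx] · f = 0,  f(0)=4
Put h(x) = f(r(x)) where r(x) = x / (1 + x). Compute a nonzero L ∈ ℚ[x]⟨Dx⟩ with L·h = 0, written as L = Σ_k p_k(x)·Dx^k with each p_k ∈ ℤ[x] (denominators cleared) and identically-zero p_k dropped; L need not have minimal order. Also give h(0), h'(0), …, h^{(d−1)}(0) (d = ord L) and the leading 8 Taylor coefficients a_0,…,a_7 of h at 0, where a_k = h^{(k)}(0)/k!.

f: a_k = 4, 2, -1/2, 1/4, -5/32, 7/64, -21/256, 33/512, …
h₀=f(r): pull back L_f along r ⇒ L₀.
L = -1 + (2 + 6·x + 4·x^2)·Dx  (order 1).
h: a_k = 4, 2, -5/2, 13/4, -141/32, 399/64, -2353/256, 7205/512, …
ICs: h(0) = 4.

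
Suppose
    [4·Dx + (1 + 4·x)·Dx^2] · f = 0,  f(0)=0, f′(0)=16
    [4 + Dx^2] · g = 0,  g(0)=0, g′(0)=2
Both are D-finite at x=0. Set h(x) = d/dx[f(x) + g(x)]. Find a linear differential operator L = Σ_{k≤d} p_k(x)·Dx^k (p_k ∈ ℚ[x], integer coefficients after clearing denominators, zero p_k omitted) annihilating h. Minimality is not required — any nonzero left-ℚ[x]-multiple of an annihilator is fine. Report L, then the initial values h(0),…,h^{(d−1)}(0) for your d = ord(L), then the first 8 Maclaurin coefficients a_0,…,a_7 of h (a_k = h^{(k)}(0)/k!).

f: a_k = 0, 16, -32, 256/3, -256, 4096/5, -8192/3, 65536/7, …
g: a_k = 0, 2, 0, -4/3, 0, 4/15, 0, -8/315, …
L₀ := lclm(L_f,L_g); ord L₀ ≤ 2+2.
h₀' ⇒ L via d/dx closure of L₀.
L = (400 + 128·x + 256·x^2) + (36 + 176·x + 192·x^2 + 256·x^3)·Dx + (100 + 32·x + 64·x^2)·Dx^2 + (9 + 44·x + 48·x^2 + 64·x^3)·Dx^3  (order 3).
h: a_k = 18, -64, 252, -1024, 12292/3, -16384, 2949112/45, -262144, …
ICs: h(0) = 18, h′(0) = -64, h′′(0) = 504.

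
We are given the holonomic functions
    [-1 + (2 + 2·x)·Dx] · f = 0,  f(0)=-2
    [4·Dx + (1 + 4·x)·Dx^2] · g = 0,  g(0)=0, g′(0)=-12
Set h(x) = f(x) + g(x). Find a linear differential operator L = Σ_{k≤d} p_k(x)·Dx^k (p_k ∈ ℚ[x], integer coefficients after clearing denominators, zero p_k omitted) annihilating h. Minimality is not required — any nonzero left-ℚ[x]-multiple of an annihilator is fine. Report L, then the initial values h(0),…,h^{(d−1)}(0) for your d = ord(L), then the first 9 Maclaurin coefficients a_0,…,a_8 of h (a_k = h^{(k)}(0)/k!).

f: a_k = -2, -1, 1/4, -1/8, 5/64, -7/128, 21/512, -33/1024, 429/16384, …
g: a_k = 0, -12, 24, -64, 192, -3072/5, 2048, -49152/7, 24576, …
h₀=f+g: left-lcm gives L₀, ord ≤ 3.
L = (52 + 16·x)·Dx + (125 + 232·x + 80·x^2)·Dx^2 + (14 + 78·x + 96·x^2 + 32·x^3)·Dx^3  (order 3).
h: a_k = -2, -13, 97/4, -513/8, 12293/64, -393251/640, 1048597/512, -50331879/7168, 402653613/16384, …
ICs: h(0) = -2, h′(0) = -13, h′′(0) = 97/2.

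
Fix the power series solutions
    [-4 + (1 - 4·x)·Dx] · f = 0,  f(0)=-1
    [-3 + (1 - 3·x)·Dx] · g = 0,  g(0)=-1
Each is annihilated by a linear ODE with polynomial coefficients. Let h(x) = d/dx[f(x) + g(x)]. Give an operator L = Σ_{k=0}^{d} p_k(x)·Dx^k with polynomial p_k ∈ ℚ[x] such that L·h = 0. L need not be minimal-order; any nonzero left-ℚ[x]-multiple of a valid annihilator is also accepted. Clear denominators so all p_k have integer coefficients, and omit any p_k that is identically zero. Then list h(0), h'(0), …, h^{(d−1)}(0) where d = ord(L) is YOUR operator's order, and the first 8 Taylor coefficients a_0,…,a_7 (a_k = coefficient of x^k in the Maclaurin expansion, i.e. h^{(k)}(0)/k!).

f: a_k = -1, -4, -16, -64, -256, -1024, -4096, -16384, …
g: a_k = -1, -3, -9, -27, -81, -243, -729, -2187, …
L₀ := lclm(L_f,L_g); ord L₀ ≤ 1+1.
Differentiate: ansatz ord ≤ ord L₀ ⇒ L.
L = 72 + (-21 + 72·x)·Dx + (1 - 7·x + 12·x^2)·Dx^2  (order 2).
h: a_k = -7, -50, -273, -1348, -6335, -28950, -129997, -576776, …
ICs: h(0) = -7, h′(0) = -50.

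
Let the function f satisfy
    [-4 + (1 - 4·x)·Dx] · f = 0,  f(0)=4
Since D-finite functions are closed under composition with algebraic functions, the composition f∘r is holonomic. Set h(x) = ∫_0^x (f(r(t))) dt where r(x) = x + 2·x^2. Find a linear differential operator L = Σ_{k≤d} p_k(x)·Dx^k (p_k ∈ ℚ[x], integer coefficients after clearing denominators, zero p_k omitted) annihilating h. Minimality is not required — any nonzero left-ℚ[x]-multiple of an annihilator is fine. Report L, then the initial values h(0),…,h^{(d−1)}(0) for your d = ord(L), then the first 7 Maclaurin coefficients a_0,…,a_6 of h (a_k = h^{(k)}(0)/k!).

L = (4 + 16·x)·Dx + (-1 + 4·x + 8·x^2)·Dx^2  (order 2).
h: a_k = 0, 4, 8, 32, 128, 2816/5, 2560, …
ICs: h(0) = 0, h′(0) = 4.

f: a_k = 4, 16, 64, 256, 1024, 4096, 16384, …
Change of var in L_f (x↦r) gives L₀.
h=∫h₀ ⇒ L = L₀·Dx.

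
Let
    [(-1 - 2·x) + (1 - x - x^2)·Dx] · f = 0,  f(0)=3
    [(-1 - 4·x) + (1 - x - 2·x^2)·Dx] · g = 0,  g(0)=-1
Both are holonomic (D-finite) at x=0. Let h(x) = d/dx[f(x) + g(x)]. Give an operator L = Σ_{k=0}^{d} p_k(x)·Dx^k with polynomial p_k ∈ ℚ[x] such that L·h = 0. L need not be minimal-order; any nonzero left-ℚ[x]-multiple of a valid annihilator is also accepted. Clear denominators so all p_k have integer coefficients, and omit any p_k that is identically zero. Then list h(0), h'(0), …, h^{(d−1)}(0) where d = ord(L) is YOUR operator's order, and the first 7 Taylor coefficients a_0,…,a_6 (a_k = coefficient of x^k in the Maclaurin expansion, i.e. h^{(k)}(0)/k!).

L = (-6 - 120·x - 120·x^2 - 312·x^3 - 462·x^4 - 336·x^5 + 144·x^6) + (6 + 30·x + 30·x^2 + 24·x^3 - 99·x^4 - 438·x^5 - 144·x^6 + 96·x^7)·Dx + (-1 + 2·x - 7·x^2 + 2·x^3 + 48·x^4 - 13·x^5 - 69·x^6 - 8·x^7 + 12·x^8)·Dx^2  (order 2).
h: a_k = 2, 6, 12, 16, 15, -24, -154, …
ICs: h(0) = 2, h′(0) = 6.

f: a_k = 3, 3, 6, 9, 15, 24, 39, …
g: a_k = -1, -1, -3, -5, -11, -21, -43, …
f+g: L₀ = lclm(L_f,L_g), ord ≤ 1+1.
Differentiate: ansatz ord ≤ ord L₀ ⇒ L.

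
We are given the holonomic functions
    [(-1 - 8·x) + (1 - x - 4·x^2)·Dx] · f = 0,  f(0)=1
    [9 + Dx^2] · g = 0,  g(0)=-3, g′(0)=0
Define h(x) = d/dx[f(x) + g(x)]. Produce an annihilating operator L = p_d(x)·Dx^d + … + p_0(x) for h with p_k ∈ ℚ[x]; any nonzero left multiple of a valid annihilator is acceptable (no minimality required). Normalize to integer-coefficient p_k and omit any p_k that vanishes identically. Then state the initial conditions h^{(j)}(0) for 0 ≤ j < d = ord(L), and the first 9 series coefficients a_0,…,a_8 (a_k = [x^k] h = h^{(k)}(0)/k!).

L = (2358 + 13068·x + 57006·x^2 + 38520·x^3 + 83520·x^4 + 31104·x^5 + 41472·x^6) + (-189 - 1413·x + 1251·x^2 + 4203·x^3 + 5580·x^4 + 11952·x^5 + 12096·x^6 + 13824·x^7)·Dx + (262 + 1452·x + 6334·x^2 + 4280·x^3 + 9280·x^4 + 3456·x^5 + 4608·x^6)·Dx^2 + (-21 - 157·x + 139·x^2 + 467·x^3 + 620·x^4 + 1328·x^5 + 1344·x^6 + 1536·x^7)·Dx^3  (order 3).
h: a_k = 1, 37, 27, 151/2, 325, 44169/40, 3087, 5217013/560, 26361, …
ICs: h(0) = 1, h′(0) = 37, h′′(0) = 54.

f: a_k = 1, 1, 5, 9, 29, 65, 181, 441, 1165, …
g: a_k = -3, 0, 27/2, 0, -81/8, 0, 243/80, 0, -2187/4480, …
L₀ := lclm(L_f,L_g); ord L₀ ≤ 1+2.
Differentiate: ansatz ord ≤ ord L₀ ⇒ L.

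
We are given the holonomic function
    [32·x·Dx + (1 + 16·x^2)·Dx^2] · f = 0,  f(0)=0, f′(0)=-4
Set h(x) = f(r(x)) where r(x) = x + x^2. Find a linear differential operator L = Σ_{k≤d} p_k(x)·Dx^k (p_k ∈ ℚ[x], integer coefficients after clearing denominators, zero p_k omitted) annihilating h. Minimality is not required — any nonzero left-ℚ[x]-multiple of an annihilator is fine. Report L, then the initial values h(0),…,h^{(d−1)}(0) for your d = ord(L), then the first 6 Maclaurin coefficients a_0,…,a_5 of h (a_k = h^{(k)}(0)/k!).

L = (-2 + 32·x + 128·x^2 + 192·x^3 + 96·x^4)·Dx + (1 + 2·x + 16·x^2 + 64·x^3 + 80·x^4 + 32·x^5)·Dx^2  (order 2).
h: a_k = 0, -4, -4, 64/3, 64, -704/5, …
ICs: h(0) = 0, h′(0) = -4.

f: a_k = 0, -4, 0, 64/3, 0, -1024/5, …
Change of var in L_f (x↦r) gives L₀.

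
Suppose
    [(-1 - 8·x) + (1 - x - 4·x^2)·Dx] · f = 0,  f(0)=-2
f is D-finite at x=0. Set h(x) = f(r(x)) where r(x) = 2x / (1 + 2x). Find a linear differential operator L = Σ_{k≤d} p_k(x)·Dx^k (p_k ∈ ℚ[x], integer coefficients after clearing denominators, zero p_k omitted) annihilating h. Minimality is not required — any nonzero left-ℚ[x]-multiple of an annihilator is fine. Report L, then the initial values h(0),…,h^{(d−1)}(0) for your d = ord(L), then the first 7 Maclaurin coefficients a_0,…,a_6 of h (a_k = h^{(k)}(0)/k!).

f: a_k = -2, -2, -10, -18, -58, -130, -362, …
h₀=f(r): pull back L_f along r ⇒ L₀.
L = (2 + 36·x) + (-1 - 4·x + 12·x^2 + 32·x^3)·Dx  (order 1).
h: a_k = -2, -4, -32, 0, -512, 1024, -10240, …
ICs: h(0) = -2.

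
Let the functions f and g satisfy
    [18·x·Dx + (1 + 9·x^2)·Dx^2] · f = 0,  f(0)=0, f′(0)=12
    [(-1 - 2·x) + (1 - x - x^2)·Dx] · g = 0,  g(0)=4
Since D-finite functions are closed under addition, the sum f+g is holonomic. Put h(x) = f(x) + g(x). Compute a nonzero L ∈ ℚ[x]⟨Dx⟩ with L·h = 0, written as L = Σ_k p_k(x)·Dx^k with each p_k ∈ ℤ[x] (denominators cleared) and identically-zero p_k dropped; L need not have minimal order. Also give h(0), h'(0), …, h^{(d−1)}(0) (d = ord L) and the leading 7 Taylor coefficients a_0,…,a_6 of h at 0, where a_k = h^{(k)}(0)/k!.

f: a_k = 0, 12, 0, -36, 0, 972/5, 0, …
g: a_k = 4, 4, 8, 12, 20, 32, 52, …
Sum ⇒ L₀ = lclm(L_f,L_g) in ℚ(x)⟨Dx⟩.
L = (36 - 144·x - 1440·x^2 - 2376·x^3 - 3186·x^4 - 486·x^6)·Dx + (-18 - 24·x + 108·x^2 - 444·x^3 - 2313·x^4 - 2178·x^5 - 243·x^6 - 486·x^7)·Dx^2 + (2 + 10·x + 34·x^2 + 48·x^3 + 123·x^4 - 387·x^5 - 198·x^6 - 81·x^7 - 81·x^8)·Dx^3  (order 3).
h: a_k = 4, 16, 8, -24, 20, 1132/5, 52, …
ICs: h(0) = 4, h′(0) = 16, h′′(0) = 16.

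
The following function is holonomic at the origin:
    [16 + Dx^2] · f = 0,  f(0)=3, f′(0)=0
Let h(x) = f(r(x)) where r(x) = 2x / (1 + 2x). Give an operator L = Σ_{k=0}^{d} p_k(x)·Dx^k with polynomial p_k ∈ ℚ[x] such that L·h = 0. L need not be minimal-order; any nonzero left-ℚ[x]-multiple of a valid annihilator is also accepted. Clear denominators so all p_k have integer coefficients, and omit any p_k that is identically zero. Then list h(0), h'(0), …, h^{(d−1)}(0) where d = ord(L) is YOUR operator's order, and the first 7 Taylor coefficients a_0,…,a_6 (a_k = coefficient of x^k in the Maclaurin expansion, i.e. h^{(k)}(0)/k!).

f: a_k = 3, 0, -24, 0, 32, 0, -256/15, …
f∘r: x↦r, Dx↦Dx/r' in L_f ⇒ L₀.
L = 64 + (4 + 24·x + 48·x^2 + 32·x^3)·Dx + (1 + 8·x + 24·x^2 + 32·x^3 + 16·x^4)·Dx^2  (order 2).
h: a_k = 3, 0, -96, 384, -640, -1024, 175616/15, …
ICs: h(0) = 3, h′(0) = 0.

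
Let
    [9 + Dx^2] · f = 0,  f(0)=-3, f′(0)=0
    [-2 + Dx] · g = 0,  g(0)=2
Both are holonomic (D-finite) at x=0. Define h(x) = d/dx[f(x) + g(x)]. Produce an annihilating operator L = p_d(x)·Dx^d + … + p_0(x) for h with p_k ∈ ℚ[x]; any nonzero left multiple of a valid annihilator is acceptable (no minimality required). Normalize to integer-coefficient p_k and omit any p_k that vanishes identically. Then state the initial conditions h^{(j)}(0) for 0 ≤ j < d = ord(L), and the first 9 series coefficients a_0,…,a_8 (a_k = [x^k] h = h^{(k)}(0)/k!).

L = 18 - 9·Dx + 2·Dx^2 - Dx^3  (order 3).
h: a_k = 4, 35, 8, -211/6, 8/3, 463/24, 16/45, -19171/5040, 8/315, …
ICs: h(0) = 4, h′(0) = 35, h′′(0) = 16.

f: a_k = -3, 0, 27/2, 0, -81/8, 0, 243/80, 0, -2187/4480, …
g: a_k = 2, 4, 4, 8/3, 4/3, 8/15, 8/45, 16/315, 4/315, …
Weyl lclm of L_f,L_g ⇒ L₀ (ord ≤ 3).
h₀' ⇒ L via d/dx closure of L₀.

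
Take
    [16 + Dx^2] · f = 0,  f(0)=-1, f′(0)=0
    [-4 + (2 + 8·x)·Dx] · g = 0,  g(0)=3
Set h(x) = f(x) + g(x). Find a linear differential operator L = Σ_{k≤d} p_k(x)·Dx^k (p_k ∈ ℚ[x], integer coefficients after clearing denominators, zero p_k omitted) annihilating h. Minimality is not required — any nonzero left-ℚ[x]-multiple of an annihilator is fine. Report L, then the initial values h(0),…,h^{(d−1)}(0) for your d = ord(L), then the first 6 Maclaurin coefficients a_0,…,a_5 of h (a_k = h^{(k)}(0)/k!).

L = (-224 - 1024·x - 2048·x^2) + (48 + 704·x + 3072·x^2 + 4096·x^3)·Dx + (-14 - 64·x - 128·x^2)·Dx^2 + (3 + 44·x + 192·x^2 + 256·x^3)·Dx^3  (order 3).
h: a_k = 2, 6, 2, 12, -122/3, 84, …
ICs: h(0) = 2, h′(0) = 6, h′′(0) = 4.

f: a_k = -1, 0, 8, 0, -32/3, 0, …
g: a_k = 3, 6, -6, 12, -30, 84, …
Sum ⇒ L₀ = lclm(L_f,L_g) in ℚ(x)⟨Dx⟩.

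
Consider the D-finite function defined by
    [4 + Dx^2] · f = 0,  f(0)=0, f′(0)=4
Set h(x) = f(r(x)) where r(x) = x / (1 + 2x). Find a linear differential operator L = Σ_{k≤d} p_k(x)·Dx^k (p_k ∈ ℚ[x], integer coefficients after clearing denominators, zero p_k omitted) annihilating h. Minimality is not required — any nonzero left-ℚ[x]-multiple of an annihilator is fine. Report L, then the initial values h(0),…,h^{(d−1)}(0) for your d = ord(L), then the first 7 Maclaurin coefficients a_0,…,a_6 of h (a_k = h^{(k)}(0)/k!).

L = 4 + (4 + 24·x + 48·x^2 + 32·x^3)·Dx + (1 + 8·x + 24·x^2 + 32·x^3 + 16·x^4)·Dx^2  (order 2).
h: a_k = 0, 4, -8, 40/3, -16, 8/15, 80, …
ICs: h(0) = 0, h′(0) = 4.

f: a_k = 0, 4, 0, -8/3, 0, 8/15, 0, …
L₀ from L_f via x↦r, Dx↦r'^{-1}Dx.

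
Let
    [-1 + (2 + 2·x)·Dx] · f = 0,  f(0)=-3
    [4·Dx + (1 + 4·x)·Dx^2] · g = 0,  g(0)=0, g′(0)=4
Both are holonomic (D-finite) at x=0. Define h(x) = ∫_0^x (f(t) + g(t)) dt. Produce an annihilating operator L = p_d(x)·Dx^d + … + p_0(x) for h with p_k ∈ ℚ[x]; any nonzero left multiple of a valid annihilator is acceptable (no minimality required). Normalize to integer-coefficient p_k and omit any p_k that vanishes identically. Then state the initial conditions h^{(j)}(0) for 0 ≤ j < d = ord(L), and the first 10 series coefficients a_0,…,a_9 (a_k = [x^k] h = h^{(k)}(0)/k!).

L = (52 + 16·x)·Dx^2 + (125 + 232·x + 80·x^2)·Dx^3 + (14 + 78·x + 96·x^2 + 32·x^3)·Dx^4  (order 4).
h: a_k = 0, -3, 5/4, -61/24, 1015/192, -8177/640, 262039/7680, -2096963/21504, 33553739/114688, -268434169/294912, …
ICs: h(0) = 0, h′(0) = -3, h′′(0) = 5/2, h′′′(0) = -61/4.

f: a_k = -3, -3/2, 3/8, -3/16, 15/128, -21/256, 63/1024, -99/2048, 1287/32768, -2145/65536, …
g: a_k = 0, 4, -8, 64/3, -64, 1024/5, -2048/3, 16384/7, -8192, 262144/9, …
f+g: L₀ = lclm(L_f,L_g), ord ≤ 1+2.
h=∫h₀ ⇒ L = L₀·Dx.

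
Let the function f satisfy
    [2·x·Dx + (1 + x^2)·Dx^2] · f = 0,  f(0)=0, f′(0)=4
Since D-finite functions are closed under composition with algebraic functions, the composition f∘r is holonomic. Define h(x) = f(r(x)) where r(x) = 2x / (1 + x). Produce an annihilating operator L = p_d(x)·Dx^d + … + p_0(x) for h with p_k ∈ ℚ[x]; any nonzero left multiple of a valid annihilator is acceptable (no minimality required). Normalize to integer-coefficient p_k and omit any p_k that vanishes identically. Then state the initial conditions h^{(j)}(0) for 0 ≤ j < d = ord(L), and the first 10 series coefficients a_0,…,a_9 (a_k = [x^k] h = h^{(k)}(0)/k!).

L = (2 + 10·x)·Dx + (1 + 2·x + 5·x^2)·Dx^2  (order 2).
h: a_k = 0, 8, -8, -8/3, 24, -152/5, -88/3, 1112/7, -168, -2872/9, …
ICs: h(0) = 0, h′(0) = 8.

f: a_k = 0, 4, 0, -4/3, 0, 4/5, 0, -4/7, 0, 4/9, …
L₀ from L_f via x↦r, Dx↦r'^{-1}Dx.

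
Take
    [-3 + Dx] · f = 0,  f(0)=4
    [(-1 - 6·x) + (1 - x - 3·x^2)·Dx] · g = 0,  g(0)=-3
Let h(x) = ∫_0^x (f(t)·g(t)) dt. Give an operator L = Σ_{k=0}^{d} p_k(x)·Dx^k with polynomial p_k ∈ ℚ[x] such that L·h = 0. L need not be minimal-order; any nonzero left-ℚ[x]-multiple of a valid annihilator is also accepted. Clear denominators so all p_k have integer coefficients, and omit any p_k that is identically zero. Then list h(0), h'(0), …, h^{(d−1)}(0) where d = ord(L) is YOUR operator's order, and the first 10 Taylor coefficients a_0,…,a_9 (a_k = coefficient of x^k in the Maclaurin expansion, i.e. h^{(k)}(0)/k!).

L = (4 + 3·x - 9·x^2)·Dx + (-1 + x + 3·x^2)·Dx^2  (order 2).
h: a_k = 0, -12, -24, -46, -84, -1581/10, -1519/5, -84129/140, -169401/140, -8325841/3360, …
ICs: h(0) = 0, h′(0) = -12.

f: a_k = 4, 12, 18, 18, 27/2, 81/10, 81/20, 243/140, 729/1120, 243/1120, …
g: a_k = -3, -3, -12, -21, -57, -120, -291, -651, -1524, -3477, …
h₀=f·g: eliminate ⇒ L₀, order ≤ 1·1.
h=∫h₀ ⇒ L = L₀·Dx.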